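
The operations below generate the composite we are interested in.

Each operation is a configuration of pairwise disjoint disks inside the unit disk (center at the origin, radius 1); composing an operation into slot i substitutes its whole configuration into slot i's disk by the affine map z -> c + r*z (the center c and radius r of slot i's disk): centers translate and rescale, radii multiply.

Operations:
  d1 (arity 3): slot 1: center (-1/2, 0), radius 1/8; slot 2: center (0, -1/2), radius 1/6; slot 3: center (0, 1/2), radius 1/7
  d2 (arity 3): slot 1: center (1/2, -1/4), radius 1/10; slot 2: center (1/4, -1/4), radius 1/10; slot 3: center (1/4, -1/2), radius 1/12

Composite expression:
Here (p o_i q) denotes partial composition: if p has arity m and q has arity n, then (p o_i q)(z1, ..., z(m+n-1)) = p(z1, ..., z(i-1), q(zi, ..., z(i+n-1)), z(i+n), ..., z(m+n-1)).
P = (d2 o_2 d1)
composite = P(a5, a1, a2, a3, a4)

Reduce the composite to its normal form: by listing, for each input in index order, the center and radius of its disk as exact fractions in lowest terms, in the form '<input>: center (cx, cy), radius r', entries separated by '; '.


Each a-disk chains the slot maps above it in d2; radii multiply.
tracing a5 down its 1-map path: center (1/2, -1/4), radius 1/10
tracing a1 down its 2-map path: center (1/5, -1/4), radius 1/80
tracing a2 down its 2-map path: center (1/4, -3/10), radius 1/60
tracing a3 down its 2-map path: center (1/4, -1/5), radius 1/70
tracing a4 down its 1-map path: center (1/4, -1/2), radius 1/12

a1: center (1/5, -1/4), radius 1/80; a2: center (1/4, -3/10), radius 1/60; a3: center (1/4, -1/5), radius 1/70; a4: center (1/4, -1/2), radius 1/12; a5: center (1/2, -1/4), radius 1/10


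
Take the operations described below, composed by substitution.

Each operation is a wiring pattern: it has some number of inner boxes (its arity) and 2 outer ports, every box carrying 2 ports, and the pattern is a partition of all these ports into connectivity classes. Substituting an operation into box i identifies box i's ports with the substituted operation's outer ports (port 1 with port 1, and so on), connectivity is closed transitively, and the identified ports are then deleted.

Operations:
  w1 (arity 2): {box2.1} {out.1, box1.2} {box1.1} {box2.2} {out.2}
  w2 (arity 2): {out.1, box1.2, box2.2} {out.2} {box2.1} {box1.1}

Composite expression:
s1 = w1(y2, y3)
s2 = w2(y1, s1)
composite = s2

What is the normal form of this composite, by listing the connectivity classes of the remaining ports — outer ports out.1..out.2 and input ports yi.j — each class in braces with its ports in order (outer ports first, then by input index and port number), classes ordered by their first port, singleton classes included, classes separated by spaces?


After gluing at w2, chains via deleted ports link the y-ports.
after w1, the pattern on (y2, y3) reads {out.1, y2.2} {out.2} {y2.1} {y3.1} {y3.2} (out.j = its outer ports)
after w2, the pattern on (y1, y2, y3) reads {out.1, y1.2} {out.2} {y1.1} {y2.1} {y2.2} {y3.1} {y3.2} (out.j = its outer ports)

{out.1, y1.2} {out.2} {y1.1} {y2.1} {y2.2} {y3.1} {y3.2}


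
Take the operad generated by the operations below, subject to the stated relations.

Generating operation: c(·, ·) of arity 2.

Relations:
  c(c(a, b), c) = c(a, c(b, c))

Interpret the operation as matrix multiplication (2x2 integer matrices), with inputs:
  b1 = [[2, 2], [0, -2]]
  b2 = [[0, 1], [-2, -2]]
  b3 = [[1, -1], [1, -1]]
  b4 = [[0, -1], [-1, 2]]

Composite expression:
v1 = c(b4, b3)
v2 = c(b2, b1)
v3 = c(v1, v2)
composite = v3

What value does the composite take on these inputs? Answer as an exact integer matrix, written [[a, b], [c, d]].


c(b4, b3) = [[-1, 1], [1, -1]]
c(b2, b1) = [[0, -2], [-4, 0]]
c(c(b4, b3), c(b2, b1)) = [[-4, 2], [4, -2]]

[[-4, 2], [4, -2]]


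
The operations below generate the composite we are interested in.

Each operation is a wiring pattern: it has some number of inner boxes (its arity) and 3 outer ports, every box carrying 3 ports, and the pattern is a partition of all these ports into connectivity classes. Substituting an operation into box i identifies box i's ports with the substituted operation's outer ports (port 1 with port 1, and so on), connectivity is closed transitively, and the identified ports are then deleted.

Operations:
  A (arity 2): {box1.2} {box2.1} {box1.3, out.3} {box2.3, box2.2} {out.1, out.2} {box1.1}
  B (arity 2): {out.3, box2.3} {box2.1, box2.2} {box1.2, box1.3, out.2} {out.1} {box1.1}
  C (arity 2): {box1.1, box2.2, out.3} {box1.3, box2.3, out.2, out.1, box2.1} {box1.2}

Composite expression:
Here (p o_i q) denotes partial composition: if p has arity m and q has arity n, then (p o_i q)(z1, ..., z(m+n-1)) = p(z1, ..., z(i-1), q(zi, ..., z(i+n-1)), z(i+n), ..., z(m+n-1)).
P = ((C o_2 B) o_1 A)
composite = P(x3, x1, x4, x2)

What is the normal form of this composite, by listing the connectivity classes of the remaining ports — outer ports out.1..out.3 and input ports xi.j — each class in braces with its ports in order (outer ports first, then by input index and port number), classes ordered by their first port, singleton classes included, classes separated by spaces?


{out.1, out.2, x2.3, x3.3} {out.3, x4.2, x4.3} {x1.1} {x1.2, x1.3} {x2.1, x2.2} {x3.1} {x3.2} {x4.1}

After gluing at C, chains via deleted ports link the x-ports.
composing A on (x3, x1), with out.j its own outer ports: {out.1, out.2} {out.3, x3.3} {x1.1} {x1.2, x1.3} {x3.1} {x3.2}
composing B on (x4, x2), with out.j its own outer ports: {out.1} {out.2, x4.2, x4.3} {out.3, x2.3} {x2.1, x2.2} {x4.1}
composing C on (x3, x1, x4, x2), with out.j its own outer ports: {out.1, out.2, x2.3, x3.3} {out.3, x4.2, x4.3} {x1.1} {x1.2, x1.3} {x2.1, x2.2} {x3.1} {x3.2} {x4.1}


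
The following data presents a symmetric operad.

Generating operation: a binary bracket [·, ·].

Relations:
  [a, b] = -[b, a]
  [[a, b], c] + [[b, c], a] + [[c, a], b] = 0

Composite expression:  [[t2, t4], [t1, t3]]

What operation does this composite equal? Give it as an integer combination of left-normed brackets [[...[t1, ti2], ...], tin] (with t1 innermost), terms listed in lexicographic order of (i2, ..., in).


-[[[t1, t3], t2], t4] + [[[t1, t3], t4], t2]


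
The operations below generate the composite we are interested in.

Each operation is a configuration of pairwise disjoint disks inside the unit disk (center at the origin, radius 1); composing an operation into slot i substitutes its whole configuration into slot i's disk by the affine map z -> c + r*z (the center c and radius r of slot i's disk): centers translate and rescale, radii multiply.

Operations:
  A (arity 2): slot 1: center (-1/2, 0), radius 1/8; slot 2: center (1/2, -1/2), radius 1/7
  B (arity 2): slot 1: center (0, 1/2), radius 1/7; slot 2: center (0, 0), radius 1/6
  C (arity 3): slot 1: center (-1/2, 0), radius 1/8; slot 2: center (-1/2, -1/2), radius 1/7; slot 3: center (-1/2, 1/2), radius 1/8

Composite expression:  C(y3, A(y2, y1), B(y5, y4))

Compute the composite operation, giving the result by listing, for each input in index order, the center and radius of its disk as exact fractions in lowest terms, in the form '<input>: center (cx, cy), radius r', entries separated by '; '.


y1: center (-3/7, -4/7), radius 1/49; y2: center (-4/7, -1/2), radius 1/56; y3: center (-1/2, 0), radius 1/8; y4: center (-1/2, 1/2), radius 1/48; y5: center (-1/2, 9/16), radius 1/56

Each y-disk chains the slot maps above it in C; radii multiply.
input y3: applying the 1 nested substitution gives center (-1/2, 0), radius 1/8
input y2: applying the 2 nested substitutions gives center (-4/7, -1/2), radius 1/56
input y1: applying the 2 nested substitutions gives center (-3/7, -4/7), radius 1/49
input y5: applying the 2 nested substitutions gives center (-1/2, 9/16), radius 1/56
input y4: applying the 2 nested substitutions gives center (-1/2, 1/2), radius 1/48


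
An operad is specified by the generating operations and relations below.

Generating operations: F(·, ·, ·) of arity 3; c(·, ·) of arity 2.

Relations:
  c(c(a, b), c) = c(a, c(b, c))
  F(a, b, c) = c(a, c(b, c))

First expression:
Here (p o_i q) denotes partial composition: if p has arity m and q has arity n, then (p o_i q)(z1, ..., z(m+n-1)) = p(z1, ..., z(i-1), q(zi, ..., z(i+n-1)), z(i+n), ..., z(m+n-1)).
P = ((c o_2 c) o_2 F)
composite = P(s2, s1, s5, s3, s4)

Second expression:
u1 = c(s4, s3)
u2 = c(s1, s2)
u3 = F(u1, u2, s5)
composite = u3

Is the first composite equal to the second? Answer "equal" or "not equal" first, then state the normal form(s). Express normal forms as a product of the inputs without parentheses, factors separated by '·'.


not equal; first: s2 · s1 · s5 · s3 · s4; second: s4 · s3 · s1 · s2 · s5

Normal form of the first expression: s2 · s1 · s5 · s3 · s4
Normal form of the second expression: s4 · s3 · s1 · s2 · s5
The normal forms differ: not equal.


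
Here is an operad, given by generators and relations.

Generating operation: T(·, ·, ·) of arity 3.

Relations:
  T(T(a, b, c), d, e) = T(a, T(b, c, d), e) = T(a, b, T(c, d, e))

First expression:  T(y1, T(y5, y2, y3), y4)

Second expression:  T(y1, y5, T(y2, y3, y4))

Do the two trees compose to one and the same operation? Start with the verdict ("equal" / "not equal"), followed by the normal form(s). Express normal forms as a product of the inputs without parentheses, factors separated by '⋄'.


equal — both sides give y1 ⋄ y5 ⋄ y2 ⋄ y3 ⋄ y4

In normal form, the first expression is y1 ⋄ y5 ⋄ y2 ⋄ y3 ⋄ y4
In normal form, the second expression is y1 ⋄ y5 ⋄ y2 ⋄ y3 ⋄ y4
The forms coincide; equal.


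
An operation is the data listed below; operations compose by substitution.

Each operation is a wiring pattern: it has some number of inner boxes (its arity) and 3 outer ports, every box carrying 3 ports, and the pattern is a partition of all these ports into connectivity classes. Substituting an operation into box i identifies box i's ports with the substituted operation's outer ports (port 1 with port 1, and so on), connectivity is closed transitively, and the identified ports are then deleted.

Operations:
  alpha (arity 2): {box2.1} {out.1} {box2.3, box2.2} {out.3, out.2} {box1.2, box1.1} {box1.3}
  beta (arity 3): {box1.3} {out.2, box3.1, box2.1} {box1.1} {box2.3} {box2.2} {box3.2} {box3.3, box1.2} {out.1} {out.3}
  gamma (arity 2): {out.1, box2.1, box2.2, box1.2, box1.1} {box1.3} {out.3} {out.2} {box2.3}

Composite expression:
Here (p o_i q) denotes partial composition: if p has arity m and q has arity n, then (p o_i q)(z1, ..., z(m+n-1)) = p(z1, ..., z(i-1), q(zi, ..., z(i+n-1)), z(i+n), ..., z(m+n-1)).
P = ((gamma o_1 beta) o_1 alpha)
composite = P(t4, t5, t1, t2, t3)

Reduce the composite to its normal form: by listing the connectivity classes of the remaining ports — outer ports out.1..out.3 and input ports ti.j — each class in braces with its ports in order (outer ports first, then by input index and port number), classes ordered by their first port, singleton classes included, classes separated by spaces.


{out.1, t1.1, t2.1, t3.1, t3.2} {out.2} {out.3} {t1.2} {t1.3} {t2.2} {t2.3} {t3.3} {t4.1, t4.2} {t4.3} {t5.1} {t5.2, t5.3}

Treat the ports identified at gamma as solder joints: merge, then drop.
alpha over (t4, t5) gives {out.1} {out.2, out.3} {t4.1, t4.2} {t4.3} {t5.1} {t5.2, t5.3}, out.j being that stage's outer ports
beta over (t4, t5, t1, t2) gives {out.1} {out.2, t1.1, t2.1} {out.3} {t1.2} {t1.3} {t2.2} {t2.3} {t4.1, t4.2} {t4.3} {t5.1} {t5.2, t5.3}, out.j being that stage's outer ports
gamma over (t4, t5, t1, t2, t3) gives {out.1, t1.1, t2.1, t3.1, t3.2} {out.2} {out.3} {t1.2} {t1.3} {t2.2} {t2.3} {t3.3} {t4.1, t4.2} {t4.3} {t5.1} {t5.2, t5.3}, out.j being that stage's outer ports


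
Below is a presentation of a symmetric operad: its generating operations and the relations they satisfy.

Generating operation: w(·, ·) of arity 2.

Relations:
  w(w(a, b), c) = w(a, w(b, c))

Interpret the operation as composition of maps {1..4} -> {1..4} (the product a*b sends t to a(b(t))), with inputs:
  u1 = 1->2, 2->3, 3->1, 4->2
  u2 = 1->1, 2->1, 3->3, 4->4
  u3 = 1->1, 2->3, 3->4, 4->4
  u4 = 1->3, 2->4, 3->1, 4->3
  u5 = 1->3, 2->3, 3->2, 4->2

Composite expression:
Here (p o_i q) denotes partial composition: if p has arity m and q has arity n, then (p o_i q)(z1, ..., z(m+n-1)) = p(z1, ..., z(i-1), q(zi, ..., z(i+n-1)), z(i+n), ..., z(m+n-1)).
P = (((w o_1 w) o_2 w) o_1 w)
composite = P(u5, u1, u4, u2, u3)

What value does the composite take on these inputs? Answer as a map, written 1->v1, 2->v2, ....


1->3, 2->3, 3->3, 4->3


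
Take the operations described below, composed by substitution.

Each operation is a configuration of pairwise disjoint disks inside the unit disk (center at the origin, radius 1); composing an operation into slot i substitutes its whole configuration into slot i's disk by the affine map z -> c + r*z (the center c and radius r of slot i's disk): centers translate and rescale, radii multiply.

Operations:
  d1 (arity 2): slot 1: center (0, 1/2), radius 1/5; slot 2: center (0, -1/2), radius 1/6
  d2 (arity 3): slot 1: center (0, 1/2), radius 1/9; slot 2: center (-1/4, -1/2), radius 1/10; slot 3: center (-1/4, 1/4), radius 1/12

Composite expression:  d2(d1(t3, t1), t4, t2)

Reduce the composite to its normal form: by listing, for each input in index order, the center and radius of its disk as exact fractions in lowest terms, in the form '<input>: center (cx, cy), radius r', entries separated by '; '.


t1: center (0, 4/9), radius 1/54; t2: center (-1/4, 1/4), radius 1/12; t3: center (0, 5/9), radius 1/45; t4: center (-1/4, -1/2), radius 1/10


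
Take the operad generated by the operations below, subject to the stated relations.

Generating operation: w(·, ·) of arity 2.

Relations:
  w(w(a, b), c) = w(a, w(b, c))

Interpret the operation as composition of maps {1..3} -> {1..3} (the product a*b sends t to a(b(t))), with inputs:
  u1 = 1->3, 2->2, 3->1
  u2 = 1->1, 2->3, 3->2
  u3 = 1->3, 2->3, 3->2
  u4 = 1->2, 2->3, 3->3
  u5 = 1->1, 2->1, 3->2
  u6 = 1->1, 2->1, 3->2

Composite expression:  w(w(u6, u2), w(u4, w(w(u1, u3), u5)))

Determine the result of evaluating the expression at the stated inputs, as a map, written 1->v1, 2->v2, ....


w(u6, u2) = 1->1, 2->2, 3->1
w(u1, u3) = 1->1, 2->1, 3->2
w(w(u1, u3), u5) = 1->1, 2->1, 3->1
w(u4, w(w(u1, u3), u5)) = 1->2, 2->2, 3->2
w(w(u6, u2), w(u4, w(w(u1, u3), u5))) = 1->2, 2->2, 3->2

1->2, 2->2, 3->2


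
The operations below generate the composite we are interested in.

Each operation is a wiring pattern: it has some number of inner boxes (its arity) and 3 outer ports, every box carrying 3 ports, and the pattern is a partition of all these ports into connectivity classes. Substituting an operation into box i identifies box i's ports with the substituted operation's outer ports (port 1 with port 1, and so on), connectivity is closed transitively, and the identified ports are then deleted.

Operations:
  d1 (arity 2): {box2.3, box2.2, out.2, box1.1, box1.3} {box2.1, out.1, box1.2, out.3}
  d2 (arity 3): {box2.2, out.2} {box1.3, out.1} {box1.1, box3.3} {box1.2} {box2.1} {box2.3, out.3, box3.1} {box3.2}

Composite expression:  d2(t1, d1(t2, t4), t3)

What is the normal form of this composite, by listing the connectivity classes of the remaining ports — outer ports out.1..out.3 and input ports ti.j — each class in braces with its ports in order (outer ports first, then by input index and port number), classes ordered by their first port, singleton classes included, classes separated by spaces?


Reachability decides: close wires over d2-identified ports.
d1 over (t2, t4) gives {out.1, out.3, t2.2, t4.1} {out.2, t2.1, t2.3, t4.2, t4.3}, out.j being that stage's outer ports
d2 over (t1, t2, t4, t3) gives {out.1, t1.3} {out.2, t2.1, t2.3, t4.2, t4.3} {out.3, t2.2, t3.1, t4.1} {t1.1, t3.3} {t1.2} {t3.2}, out.j being that stage's outer ports

{out.1, t1.3} {out.2, t2.1, t2.3, t4.2, t4.3} {out.3, t2.2, t3.1, t4.1} {t1.1, t3.3} {t1.2} {t3.2}


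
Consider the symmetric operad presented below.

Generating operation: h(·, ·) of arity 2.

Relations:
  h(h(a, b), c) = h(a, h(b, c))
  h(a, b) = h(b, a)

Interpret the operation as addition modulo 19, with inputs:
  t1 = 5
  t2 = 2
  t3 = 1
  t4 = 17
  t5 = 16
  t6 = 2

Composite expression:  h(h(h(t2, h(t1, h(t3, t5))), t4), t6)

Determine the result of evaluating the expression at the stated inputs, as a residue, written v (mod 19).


h(t3, t5) = 17
h(t1, h(t3, t5)) = 3
h(t2, h(t1, h(t3, t5))) = 5
h(h(t2, h(t1, h(t3, t5))), t4) = 3
h(h(h(t2, h(t1, h(t3, t5))), t4), t6) = 5

5 (mod 19)


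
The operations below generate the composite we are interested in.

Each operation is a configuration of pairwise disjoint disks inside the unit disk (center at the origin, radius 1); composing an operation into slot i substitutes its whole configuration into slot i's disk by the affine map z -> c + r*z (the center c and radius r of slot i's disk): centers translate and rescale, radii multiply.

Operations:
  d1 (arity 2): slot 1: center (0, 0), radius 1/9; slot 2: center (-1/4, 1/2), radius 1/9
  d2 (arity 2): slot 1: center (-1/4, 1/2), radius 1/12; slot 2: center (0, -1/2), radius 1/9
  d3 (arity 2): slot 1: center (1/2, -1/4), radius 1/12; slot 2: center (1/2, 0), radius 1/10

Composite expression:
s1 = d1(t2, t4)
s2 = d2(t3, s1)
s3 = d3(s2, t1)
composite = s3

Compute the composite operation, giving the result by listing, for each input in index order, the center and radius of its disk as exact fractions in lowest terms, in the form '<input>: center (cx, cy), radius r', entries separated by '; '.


Nesting under d3 composes maps z -> c + r*z down each t-path.
input t3: applying the 2 nested substitutions gives center (23/48, -5/24), radius 1/144
input t2: applying the 3 nested substitutions gives center (1/2, -7/24), radius 1/972
input t4: applying the 3 nested substitutions gives center (215/432, -31/108), radius 1/972
input t1: applying the 1 nested substitution gives center (1/2, 0), radius 1/10

t1: center (1/2, 0), radius 1/10; t2: center (1/2, -7/24), radius 1/972; t3: center (23/48, -5/24), radius 1/144; t4: center (215/432, -31/108), radius 1/972


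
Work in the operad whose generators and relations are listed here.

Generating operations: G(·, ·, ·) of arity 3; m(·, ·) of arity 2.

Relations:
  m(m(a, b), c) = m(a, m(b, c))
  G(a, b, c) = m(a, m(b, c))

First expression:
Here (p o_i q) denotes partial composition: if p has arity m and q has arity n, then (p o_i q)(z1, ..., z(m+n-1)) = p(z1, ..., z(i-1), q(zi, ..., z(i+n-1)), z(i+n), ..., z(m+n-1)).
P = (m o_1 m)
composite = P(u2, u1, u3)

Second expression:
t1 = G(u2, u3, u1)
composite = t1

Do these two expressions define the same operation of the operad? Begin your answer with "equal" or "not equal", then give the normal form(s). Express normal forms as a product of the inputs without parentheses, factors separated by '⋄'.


not equal: they reduce to u2 ⋄ u1 ⋄ u3 and u2 ⋄ u3 ⋄ u1

The first composite normalizes to u2 ⋄ u1 ⋄ u3
The second composite normalizes to u2 ⋄ u3 ⋄ u1
They disagree, so not equal.


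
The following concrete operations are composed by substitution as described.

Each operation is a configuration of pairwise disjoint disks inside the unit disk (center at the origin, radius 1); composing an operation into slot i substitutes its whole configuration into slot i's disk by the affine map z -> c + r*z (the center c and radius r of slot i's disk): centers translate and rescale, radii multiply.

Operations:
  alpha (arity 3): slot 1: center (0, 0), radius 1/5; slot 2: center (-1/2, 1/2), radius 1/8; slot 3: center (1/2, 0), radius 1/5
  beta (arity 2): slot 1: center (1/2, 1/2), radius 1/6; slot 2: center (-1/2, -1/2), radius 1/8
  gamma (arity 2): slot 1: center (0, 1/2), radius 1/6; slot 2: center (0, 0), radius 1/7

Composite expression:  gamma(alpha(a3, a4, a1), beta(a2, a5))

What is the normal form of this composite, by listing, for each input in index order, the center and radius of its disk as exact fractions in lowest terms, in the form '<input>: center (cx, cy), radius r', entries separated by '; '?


a1: center (1/12, 1/2), radius 1/30; a2: center (1/14, 1/14), radius 1/42; a3: center (0, 1/2), radius 1/30; a4: center (-1/12, 7/12), radius 1/48; a5: center (-1/14, -1/14), radius 1/56

Follow each a-input down from gamma: c' goes to c + r*c', radius to r*r'.
input a3: composing its 2 substitution steps yields center (0, 1/2), radius 1/30
input a4: composing its 2 substitution steps yields center (-1/12, 7/12), radius 1/48
input a1: composing its 2 substitution steps yields center (1/12, 1/2), radius 1/30
input a2: composing its 2 substitution steps yields center (1/14, 1/14), radius 1/42
input a5: composing its 2 substitution steps yields center (-1/14, -1/14), radius 1/56


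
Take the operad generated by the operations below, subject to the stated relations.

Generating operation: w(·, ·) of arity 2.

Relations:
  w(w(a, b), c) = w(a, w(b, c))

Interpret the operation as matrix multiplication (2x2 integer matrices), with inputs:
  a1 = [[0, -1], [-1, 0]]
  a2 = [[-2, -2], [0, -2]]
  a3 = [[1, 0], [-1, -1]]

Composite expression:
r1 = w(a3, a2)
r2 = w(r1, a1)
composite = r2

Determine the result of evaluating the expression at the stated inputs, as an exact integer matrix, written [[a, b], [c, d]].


[[2, 2], [-4, -2]]

w(a3, a2) = [[-2, -2], [2, 4]]
w(w(a3, a2), a1) = [[2, 2], [-4, -2]]


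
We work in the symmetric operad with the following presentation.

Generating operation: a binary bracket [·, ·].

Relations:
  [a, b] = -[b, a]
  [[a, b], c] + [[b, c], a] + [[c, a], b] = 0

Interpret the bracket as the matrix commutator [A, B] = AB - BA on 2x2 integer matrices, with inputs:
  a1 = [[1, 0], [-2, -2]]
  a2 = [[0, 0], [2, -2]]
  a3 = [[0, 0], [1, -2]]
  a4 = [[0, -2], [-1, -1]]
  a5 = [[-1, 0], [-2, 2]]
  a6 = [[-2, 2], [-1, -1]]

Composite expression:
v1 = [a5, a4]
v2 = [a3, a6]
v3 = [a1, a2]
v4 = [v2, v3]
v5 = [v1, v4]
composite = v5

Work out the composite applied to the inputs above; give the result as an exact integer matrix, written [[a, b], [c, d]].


[a5, a4] = [[-4, 6], [-5, 4]]
[a3, a6] = [[-2, 4], [1, 2]]
[a1, a2] = [[0, 0], [-10, 0]]
[[a3, a6], [a1, a2]] = [[-40, 0], [-40, 40]]
[[a5, a4], [[a3, a6], [a1, a2]]] = [[-240, 480], [80, 240]]

[[-240, 480], [80, 240]]


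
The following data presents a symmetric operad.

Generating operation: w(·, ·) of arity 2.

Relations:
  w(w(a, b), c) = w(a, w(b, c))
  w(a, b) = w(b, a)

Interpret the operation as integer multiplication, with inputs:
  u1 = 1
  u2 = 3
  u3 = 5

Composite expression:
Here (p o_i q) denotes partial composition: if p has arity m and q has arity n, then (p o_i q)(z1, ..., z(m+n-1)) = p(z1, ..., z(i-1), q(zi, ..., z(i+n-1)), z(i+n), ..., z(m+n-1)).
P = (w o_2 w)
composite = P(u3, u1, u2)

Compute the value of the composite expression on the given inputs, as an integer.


w(u1, u2) = 3
w(u3, w(u1, u2)) = 15

15


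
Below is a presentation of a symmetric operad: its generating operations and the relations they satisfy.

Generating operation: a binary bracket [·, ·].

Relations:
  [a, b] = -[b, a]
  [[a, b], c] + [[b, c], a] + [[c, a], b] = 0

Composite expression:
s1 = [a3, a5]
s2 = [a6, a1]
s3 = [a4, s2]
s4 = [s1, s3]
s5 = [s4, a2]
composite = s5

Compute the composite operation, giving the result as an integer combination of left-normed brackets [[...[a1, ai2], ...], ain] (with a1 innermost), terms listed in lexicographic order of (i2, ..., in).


-[[[[[a1, a6], a4], a3], a5], a2] + [[[[[a1, a6], a4], a5], a3], a2]

A multilinear Lie element is pinned by a1-initial words (a1 innermost).
Composite bracket: [[[a3, a5], [a4, [a6, a1]]], a2]
Full expansion: 32 signed words from ab - ba (2^5 = 32).
Words beginning with a1 determine it all:
  a1a6a4a3a5a2 appears with sign -1, giving the term -[[[[[a1, a6], a4], a3], a5], a2]
  a1a6a4a5a3a2 appears with sign +1, giving the term +[[[[[a1, a6], a4], a5], a3], a2]


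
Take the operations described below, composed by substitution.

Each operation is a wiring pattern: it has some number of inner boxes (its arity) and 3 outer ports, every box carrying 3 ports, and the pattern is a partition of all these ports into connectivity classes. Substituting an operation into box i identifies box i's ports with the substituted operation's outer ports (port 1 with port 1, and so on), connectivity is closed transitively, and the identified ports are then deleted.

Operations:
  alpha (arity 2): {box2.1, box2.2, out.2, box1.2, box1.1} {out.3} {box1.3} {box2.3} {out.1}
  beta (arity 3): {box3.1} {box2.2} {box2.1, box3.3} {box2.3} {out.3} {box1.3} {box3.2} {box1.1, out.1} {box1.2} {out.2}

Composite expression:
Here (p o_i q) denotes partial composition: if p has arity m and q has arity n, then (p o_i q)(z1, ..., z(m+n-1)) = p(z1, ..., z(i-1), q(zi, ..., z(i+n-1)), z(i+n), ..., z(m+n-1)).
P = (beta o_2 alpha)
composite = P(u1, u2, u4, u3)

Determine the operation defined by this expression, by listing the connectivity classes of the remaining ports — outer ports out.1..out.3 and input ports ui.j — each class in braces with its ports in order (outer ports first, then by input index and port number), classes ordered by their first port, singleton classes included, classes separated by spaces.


Substituting into beta glues patterns; closure does the rest.
alpha over (u2, u4) gives {out.1} {out.2, u2.1, u2.2, u4.1, u4.2} {out.3} {u2.3} {u4.3}, out.j being that stage's outer ports
beta over (u1, u2, u4, u3) gives {out.1, u1.1} {out.2} {out.3} {u1.2} {u1.3} {u2.1, u2.2, u4.1, u4.2} {u2.3} {u3.1} {u3.2} {u3.3} {u4.3}, out.j being that stage's outer ports

{out.1, u1.1} {out.2} {out.3} {u1.2} {u1.3} {u2.1, u2.2, u4.1, u4.2} {u2.3} {u3.1} {u3.2} {u3.3} {u4.3}


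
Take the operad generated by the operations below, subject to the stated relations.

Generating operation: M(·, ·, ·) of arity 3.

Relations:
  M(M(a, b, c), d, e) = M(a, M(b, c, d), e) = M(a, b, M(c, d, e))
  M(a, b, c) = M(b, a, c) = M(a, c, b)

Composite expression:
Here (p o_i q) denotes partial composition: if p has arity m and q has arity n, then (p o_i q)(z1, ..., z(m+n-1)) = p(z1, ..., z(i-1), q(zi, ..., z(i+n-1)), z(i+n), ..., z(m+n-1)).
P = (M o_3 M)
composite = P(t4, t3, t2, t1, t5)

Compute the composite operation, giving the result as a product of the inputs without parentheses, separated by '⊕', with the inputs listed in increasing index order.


t1 ⊕ t2 ⊕ t3 ⊕ t4 ⊕ t5

With M associative and commutative, the t-input set is all that matters.
M(t2, t1, t5) unparenthesizes to t2 ⊕ t1 ⊕ t5
M(t4, t3, M(t2, t1, t5)) unparenthesizes to t4 ⊕ t3 ⊕ t2 ⊕ t1 ⊕ t5
sorting the factors by input index: t1 ⊕ t2 ⊕ t3 ⊕ t4 ⊕ t5


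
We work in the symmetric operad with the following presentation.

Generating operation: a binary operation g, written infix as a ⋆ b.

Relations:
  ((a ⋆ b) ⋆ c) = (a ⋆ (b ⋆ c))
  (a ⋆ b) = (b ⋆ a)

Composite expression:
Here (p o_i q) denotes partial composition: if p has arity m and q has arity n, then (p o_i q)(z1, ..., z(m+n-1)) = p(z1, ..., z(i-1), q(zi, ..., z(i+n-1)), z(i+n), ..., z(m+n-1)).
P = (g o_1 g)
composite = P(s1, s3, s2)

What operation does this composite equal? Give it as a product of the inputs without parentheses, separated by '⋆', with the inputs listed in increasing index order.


s1 ⋆ s2 ⋆ s3

With g associative and commutative, the s-input set is all that matters.
(s1 ⋆ s3) spells out as s1 ⋆ s3
((s1 ⋆ s3) ⋆ s2) spells out as s1 ⋆ s3 ⋆ s2
the factors in increasing index order: s1 ⋆ s2 ⋆ s3


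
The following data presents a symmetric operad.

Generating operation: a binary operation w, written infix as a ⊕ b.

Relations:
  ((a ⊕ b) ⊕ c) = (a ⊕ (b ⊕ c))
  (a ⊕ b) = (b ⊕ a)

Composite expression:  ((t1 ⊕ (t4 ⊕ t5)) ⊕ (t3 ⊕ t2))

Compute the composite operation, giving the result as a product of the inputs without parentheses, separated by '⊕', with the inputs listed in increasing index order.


Reordering under w is free, so list the t-inputs canonically.
(t4 ⊕ t5) reduces to t4 ⊕ t5
(t1 ⊕ (t4 ⊕ t5)) reduces to t1 ⊕ t4 ⊕ t5
(t3 ⊕ t2) reduces to t3 ⊕ t2
((t1 ⊕ (t4 ⊕ t5)) ⊕ (t3 ⊕ t2)) reduces to t1 ⊕ t4 ⊕ t5 ⊕ t3 ⊕ t2
reordering the factors by index: t1 ⊕ t2 ⊕ t3 ⊕ t4 ⊕ t5

t1 ⊕ t2 ⊕ t3 ⊕ t4 ⊕ t5


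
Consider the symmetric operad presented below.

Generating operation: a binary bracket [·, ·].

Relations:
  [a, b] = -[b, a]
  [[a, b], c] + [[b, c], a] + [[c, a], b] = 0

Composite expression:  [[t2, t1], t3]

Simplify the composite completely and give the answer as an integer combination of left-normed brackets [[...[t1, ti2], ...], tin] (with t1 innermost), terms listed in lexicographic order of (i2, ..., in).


-[[t1, t2], t3]

Skip Jacobi rewriting: expand, keep t1-initial words, read off terms.
Composite bracket: [[t2, t1], t3]
Applying ab - ba throughout gives 4 signed words (2^2 = 4).
Only words starting with t1 matter:
  word t1t2t3 has sign -1, contributing -[[t1, t2], t3]


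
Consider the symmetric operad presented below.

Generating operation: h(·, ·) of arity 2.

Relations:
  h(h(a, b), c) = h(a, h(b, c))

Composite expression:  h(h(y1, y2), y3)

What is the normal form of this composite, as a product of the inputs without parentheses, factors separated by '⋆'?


y1 ⋆ y2 ⋆ y3

Under associativity of h, the answer is the y's in reading order.
h(y1, y2) flattens to y1 ⋆ y2
h(h(y1, y2), y3) flattens to y1 ⋆ y2 ⋆ y3


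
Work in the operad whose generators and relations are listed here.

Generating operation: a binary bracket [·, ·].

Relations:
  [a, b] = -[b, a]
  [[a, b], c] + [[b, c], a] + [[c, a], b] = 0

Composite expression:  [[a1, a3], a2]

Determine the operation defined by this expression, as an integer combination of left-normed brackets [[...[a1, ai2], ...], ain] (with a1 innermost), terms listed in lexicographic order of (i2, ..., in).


Skip Jacobi rewriting: expand, keep a1-initial words, read off terms.
Composite bracket: [[a1, a3], a2]
The bracket unfolds into 4 signed words via [a, b] = ab - ba (2^2 = 4).
Only words starting with a1 matter:
  a1a3a2 appears with sign +1, giving the term +[[a1, a3], a2]

[[a1, a3], a2]


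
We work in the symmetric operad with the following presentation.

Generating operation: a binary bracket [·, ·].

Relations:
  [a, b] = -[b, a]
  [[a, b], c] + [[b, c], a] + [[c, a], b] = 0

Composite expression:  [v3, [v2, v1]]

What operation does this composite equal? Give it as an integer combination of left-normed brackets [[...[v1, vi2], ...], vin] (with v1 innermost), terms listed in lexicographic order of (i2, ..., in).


Skip Jacobi rewriting: expand, keep v1-initial words, read off terms.
Composite bracket: [v3, [v2, v1]]
Under [a, b] = ab - ba we get 4 signed associative words (2^2 = 4).
Collect the words opening with v1:
  v1v2v3 appears with sign +1, giving the term +[[v1, v2], v3]

[[v1, v2], v3]


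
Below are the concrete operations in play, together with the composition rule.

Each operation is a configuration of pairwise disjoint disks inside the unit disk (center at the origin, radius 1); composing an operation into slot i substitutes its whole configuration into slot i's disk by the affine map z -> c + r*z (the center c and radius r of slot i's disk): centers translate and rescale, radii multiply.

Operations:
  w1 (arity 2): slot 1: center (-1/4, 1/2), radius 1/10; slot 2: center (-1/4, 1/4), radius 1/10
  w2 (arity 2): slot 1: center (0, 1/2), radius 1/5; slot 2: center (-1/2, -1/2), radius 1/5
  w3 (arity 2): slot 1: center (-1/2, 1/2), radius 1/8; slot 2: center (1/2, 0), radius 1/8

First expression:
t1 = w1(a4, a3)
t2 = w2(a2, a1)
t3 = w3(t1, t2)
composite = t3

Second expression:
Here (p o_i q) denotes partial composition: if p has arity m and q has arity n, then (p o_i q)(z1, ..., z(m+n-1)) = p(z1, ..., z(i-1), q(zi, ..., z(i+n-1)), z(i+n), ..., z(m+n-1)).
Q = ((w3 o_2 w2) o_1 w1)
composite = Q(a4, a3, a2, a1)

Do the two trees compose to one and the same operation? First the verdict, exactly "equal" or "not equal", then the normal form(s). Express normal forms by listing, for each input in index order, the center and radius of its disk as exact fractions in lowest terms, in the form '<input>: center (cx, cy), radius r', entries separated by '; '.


equal — both sides give a1: center (7/16, -1/16), radius 1/40; a2: center (1/2, 1/16), radius 1/40; a3: center (-17/32, 17/32), radius 1/80; a4: center (-17/32, 9/16), radius 1/80

Reducing the first expression gives a1: center (7/16, -1/16), radius 1/40; a2: center (1/2, 1/16), radius 1/40; a3: center (-17/32, 17/32), radius 1/80; a4: center (-17/32, 9/16), radius 1/80
Reducing the second expression gives a1: center (7/16, -1/16), radius 1/40; a2: center (1/2, 1/16), radius 1/40; a3: center (-17/32, 17/32), radius 1/80; a4: center (-17/32, 9/16), radius 1/80
The forms coincide; equal.


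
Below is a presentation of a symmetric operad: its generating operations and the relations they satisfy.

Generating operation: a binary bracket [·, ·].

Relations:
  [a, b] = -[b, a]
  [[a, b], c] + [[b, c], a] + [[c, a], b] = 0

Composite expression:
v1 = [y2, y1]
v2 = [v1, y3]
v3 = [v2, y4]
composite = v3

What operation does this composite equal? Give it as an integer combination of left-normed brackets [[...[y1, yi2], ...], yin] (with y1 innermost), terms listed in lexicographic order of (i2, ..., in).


-[[[y1, y2], y3], y4]

Antisymmetry and Jacobi reduce to y1-anchored left-normed brackets.
Composite bracket: [[[y2, y1], y3], y4]
Applying ab - ba throughout gives 8 signed words (2^3 = 8).
The y1-initial words carry the normal form:
  y1y2y3y4 appears with sign -1, giving the term -[[[y1, y2], y3], y4]


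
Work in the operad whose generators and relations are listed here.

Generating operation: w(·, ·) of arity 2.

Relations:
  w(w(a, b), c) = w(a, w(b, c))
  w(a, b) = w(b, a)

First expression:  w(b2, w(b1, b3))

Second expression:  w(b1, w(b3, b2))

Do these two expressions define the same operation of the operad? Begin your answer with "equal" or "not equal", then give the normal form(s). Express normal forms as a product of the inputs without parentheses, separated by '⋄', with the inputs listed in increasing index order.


The first expression, normalized: b1 ⋄ b2 ⋄ b3
The second expression, normalized: b1 ⋄ b2 ⋄ b3
Both agree, so they are equal.

equal; the common form is b1 ⋄ b2 ⋄ b3


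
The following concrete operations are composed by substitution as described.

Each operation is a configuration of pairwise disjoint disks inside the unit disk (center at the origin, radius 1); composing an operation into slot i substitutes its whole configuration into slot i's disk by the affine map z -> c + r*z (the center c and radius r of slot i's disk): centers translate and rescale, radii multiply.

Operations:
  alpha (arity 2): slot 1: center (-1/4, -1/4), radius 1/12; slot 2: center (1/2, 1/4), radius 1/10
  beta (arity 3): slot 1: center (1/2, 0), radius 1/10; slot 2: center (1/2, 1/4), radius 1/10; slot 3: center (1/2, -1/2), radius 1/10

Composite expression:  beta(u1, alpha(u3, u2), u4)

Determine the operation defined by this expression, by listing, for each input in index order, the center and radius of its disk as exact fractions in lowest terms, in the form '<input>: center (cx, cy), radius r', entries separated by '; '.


u1: center (1/2, 0), radius 1/10; u2: center (11/20, 11/40), radius 1/100; u3: center (19/40, 9/40), radius 1/120; u4: center (1/2, -1/2), radius 1/10

Only the slot chain above each u matters under beta; compose those maps.
u1 passes through 1 substitution, ending at center (1/2, 0), radius 1/10
u3 passes through 2 substitutions, ending at center (19/40, 9/40), radius 1/120
u2 passes through 2 substitutions, ending at center (11/20, 11/40), radius 1/100
u4 passes through 1 substitution, ending at center (1/2, -1/2), radius 1/10


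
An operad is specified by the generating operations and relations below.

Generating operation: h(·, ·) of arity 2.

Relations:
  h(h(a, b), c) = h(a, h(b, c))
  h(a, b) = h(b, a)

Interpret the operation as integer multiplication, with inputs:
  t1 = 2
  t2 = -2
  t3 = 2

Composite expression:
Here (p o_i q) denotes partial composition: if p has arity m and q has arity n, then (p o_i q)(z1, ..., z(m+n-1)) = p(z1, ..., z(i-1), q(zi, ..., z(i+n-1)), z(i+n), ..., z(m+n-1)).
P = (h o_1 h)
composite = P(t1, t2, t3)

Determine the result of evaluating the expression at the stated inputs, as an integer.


-8

h(t1, t2) = -4
h(h(t1, t2), t3) = -8


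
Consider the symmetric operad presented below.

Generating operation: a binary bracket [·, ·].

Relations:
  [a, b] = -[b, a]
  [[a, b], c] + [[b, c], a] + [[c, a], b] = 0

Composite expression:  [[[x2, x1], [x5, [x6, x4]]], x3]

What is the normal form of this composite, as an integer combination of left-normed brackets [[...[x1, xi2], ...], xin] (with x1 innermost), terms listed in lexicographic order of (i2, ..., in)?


-[[[[[x1, x2], x4], x6], x5], x3] + [[[[[x1, x2], x5], x4], x6], x3] - [[[[[x1, x2], x5], x6], x4], x3] + [[[[[x1, x2], x6], x4], x5], x3]


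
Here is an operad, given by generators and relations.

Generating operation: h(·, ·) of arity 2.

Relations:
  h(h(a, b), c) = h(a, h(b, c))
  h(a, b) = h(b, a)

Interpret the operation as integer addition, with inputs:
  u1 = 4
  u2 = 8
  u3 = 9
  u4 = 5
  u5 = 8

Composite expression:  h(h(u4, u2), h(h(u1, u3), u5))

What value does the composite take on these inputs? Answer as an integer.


34

h(u4, u2) = 13
h(u1, u3) = 13
h(h(u1, u3), u5) = 21
h(h(u4, u2), h(h(u1, u3), u5)) = 34


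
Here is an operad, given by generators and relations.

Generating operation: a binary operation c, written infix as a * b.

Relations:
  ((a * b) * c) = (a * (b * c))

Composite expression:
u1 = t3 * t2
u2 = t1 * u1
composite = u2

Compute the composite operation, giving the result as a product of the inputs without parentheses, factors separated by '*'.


t1 * t3 * t2


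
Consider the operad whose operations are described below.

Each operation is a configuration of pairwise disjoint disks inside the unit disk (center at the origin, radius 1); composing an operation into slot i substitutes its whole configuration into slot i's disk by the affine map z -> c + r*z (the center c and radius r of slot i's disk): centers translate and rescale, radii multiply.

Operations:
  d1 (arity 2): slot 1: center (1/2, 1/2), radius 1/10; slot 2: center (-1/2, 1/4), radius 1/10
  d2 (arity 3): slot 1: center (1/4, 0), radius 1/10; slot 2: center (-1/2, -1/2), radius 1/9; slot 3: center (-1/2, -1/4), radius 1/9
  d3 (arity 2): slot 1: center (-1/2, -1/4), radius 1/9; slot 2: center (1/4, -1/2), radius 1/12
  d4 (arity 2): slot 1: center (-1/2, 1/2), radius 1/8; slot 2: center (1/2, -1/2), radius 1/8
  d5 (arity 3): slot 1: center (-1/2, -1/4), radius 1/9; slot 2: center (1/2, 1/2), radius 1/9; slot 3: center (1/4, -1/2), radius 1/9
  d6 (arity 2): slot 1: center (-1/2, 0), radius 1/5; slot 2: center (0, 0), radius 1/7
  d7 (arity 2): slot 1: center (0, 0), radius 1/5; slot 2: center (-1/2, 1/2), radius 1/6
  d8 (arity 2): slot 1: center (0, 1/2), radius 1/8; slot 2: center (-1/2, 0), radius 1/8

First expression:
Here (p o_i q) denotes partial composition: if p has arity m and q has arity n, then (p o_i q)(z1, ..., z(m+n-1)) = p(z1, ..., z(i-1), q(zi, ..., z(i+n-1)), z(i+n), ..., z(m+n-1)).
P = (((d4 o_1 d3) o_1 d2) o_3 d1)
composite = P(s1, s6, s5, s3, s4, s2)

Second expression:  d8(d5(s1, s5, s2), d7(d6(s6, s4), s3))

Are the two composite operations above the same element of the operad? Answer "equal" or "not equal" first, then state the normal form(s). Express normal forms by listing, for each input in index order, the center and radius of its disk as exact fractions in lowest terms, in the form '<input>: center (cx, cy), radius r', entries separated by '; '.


not equal — first s1: center (-161/288, 15/32), radius 1/720; s2: center (1/2, -1/2), radius 1/8; s3: center (-739/1296, 1207/2592), radius 1/6480; s4: center (-15/32, 7/16), radius 1/96; s5: center (-737/1296, 151/324), radius 1/6480; s6: center (-41/72, 133/288), radius 1/648, second s1: center (-1/16, 15/32), radius 1/72; s2: center (1/32, 7/16), radius 1/72; s3: center (-9/16, 1/16), radius 1/48; s4: center (-1/2, 0), radius 1/280; s5: center (1/16, 9/16), radius 1/72; s6: center (-41/80, 0), radius 1/200

Normal form of the first expression: s1: center (-161/288, 15/32), radius 1/720; s2: center (1/2, -1/2), radius 1/8; s3: center (-739/1296, 1207/2592), radius 1/6480; s4: center (-15/32, 7/16), radius 1/96; s5: center (-737/1296, 151/324), radius 1/6480; s6: center (-41/72, 133/288), radius 1/648
Normal form of the second expression: s1: center (-1/16, 15/32), radius 1/72; s2: center (1/32, 7/16), radius 1/72; s3: center (-9/16, 1/16), radius 1/48; s4: center (-1/2, 0), radius 1/280; s5: center (1/16, 9/16), radius 1/72; s6: center (-41/80, 0), radius 1/200
No match — not equal.
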